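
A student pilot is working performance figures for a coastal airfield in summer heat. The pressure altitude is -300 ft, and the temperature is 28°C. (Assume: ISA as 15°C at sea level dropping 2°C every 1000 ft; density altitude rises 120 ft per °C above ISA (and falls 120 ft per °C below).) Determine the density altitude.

ISA temperature at -300 ft = 15 − 2 × (-300/1000) = 15.6°C.
ISA deviation = 28 − 15.6 = +12.4°C.
Density altitude = -300 + 120 × (12.4) = -300 + (+1488) = 1188 ft.

1188 ft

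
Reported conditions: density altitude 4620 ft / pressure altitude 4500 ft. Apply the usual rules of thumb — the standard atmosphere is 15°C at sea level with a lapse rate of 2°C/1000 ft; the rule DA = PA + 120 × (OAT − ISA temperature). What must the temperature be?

7°C

Density altitude − pressure altitude = 4620 − 4500 = +120 ft.
At 120 ft/°C that is an ISA deviation of 120/120 = +1°C.
ISA temperature at 4500 ft = 15 − 2 × (4500/1000) = 6°C.
OAT = ISA + deviation = 6 + (+1) = 7°C.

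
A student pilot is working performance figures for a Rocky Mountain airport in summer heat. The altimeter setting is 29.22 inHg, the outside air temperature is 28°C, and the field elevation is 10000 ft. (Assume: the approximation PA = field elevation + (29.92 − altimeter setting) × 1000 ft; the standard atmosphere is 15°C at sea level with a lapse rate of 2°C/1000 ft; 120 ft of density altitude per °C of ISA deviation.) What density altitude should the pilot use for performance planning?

Pressure altitude = 10000 + (29.92 − 29.22) × 1000 = 10000 + (+700) = 10700 ft.
ISA temperature at 10700 ft = 15 − 2 × (10700/1000) = -6.4°C.
ISA deviation = 28 − (-6.4) = +34.4°C.
Density altitude = 10700 + 120 × (34.4) = 14828 ft.

14828 ft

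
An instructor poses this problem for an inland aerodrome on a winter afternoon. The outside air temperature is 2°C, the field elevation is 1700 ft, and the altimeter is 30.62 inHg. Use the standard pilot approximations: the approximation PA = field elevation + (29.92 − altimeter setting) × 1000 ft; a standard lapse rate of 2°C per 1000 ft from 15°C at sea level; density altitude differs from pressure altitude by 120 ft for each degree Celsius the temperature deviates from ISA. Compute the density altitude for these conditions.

Pressure altitude = 1700 + (29.92 − 30.62) × 1000 = 1700 + (-700) = 1000 ft.
ISA temperature at 1000 ft = 15 − 2 × (1000/1000) = 13°C.
ISA deviation = 2 − 13 = -11°C.
Density altitude = 1000 + 120 × (-11) = -320 ft.

-320 ft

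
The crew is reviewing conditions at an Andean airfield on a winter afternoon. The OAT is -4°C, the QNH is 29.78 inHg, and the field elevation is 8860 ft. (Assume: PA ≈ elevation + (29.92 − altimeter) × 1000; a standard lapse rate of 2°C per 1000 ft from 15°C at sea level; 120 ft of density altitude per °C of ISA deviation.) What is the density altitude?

Pressure altitude = 8860 + (29.92 − 29.78) × 1000 = 8860 + (+140) = 9000 ft.
ISA temperature at 9000 ft = 15 − 2 × (9000/1000) = -3°C.
ISA deviation = -4 − (-3) = -1°C.
Density altitude = 9000 + 120 × (-1) = 8880 ft.

8880 ft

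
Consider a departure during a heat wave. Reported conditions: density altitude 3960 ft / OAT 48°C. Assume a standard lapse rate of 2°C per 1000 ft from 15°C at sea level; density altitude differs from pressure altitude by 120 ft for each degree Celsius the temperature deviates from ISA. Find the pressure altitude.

DA = PA + 120 × (OAT − (15 − 2·PA/1000)) = PA + 120·OAT − 1800 + 0.24·PA = 1.24·PA + 120·OAT − 1800.
So 1.24·PA = 3960 − 120 × 48 + 1800 = 0.
PA = 0 / 1.24 = 0 ft.

0 ft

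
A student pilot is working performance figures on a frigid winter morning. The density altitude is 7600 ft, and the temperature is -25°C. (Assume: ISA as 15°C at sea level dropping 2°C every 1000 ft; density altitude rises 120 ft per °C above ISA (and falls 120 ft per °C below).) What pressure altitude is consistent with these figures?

10000 ft

DA = PA + 120 × (OAT − (15 − 2·PA/1000)) = PA + 120·OAT − 1800 + 0.24·PA = 1.24·PA + 120·OAT − 1800.
So 1.24·PA = 7600 − 120 × (-25) + 1800 = 12400.
PA = 12400 / 1.24 = 10000 ft.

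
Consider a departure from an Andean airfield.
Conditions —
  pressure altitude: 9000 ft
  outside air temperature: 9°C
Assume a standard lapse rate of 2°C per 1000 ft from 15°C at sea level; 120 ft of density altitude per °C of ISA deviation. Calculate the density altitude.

10440 ft

ISA temperature at 9000 ft = 15 − 2 × (9000/1000) = -3°C.
ISA deviation = 9 − (-3) = +12°C.
Density altitude = 9000 + 120 × (12) = 9000 + (+1440) = 10440 ft.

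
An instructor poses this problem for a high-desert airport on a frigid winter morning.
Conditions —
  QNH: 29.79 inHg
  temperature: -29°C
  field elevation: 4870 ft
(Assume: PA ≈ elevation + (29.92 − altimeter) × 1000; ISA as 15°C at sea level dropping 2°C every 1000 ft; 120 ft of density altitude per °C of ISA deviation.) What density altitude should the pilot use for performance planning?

Pressure altitude = 4870 + (29.92 − 29.79) × 1000 = 4870 + (+130) = 5000 ft.
ISA temperature at 5000 ft = 15 − 2 × (5000/1000) = 5°C.
ISA deviation = -29 − 5 = -34°C.
Density altitude = 5000 + 120 × (-34) = 920 ft.

920 ft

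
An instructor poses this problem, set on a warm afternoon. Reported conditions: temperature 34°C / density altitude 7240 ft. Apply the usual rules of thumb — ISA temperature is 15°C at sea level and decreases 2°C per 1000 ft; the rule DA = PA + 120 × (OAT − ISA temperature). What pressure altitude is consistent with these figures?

DA = PA + 120 × (OAT − (15 − 2·PA/1000)) = PA + 120·OAT − 1800 + 0.24·PA = 1.24·PA + 120·OAT − 1800.
So 1.24·PA = 7240 − 120 × 34 + 1800 = 4960.
PA = 4960 / 1.24 = 4000 ft.

4000 ft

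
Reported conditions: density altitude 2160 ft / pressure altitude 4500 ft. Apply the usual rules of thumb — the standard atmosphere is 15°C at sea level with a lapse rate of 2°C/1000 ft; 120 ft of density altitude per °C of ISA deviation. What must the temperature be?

Density altitude − pressure altitude = 2160 − 4500 = -2340 ft.
At 120 ft/°C that is an ISA deviation of -2340/120 = -19.5°C.
ISA temperature at 4500 ft = 15 − 2 × (4500/1000) = 6°C.
OAT = ISA + deviation = 6 + (-19.5) = -13.5°C.

-13.5°C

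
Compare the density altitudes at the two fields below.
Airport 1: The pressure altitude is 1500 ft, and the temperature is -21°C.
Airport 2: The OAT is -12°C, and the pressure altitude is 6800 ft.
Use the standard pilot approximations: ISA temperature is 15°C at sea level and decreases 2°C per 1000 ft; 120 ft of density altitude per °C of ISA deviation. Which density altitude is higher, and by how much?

Airport 2 by 7652 ft

Airport 1: ISA temp = 12°C, deviation -33°C, DA = 1500 + 120 × (-33) = -2460 ft.
Airport 2: ISA temp = 1.4°C, deviation -13.4°C, DA = 6800 + 120 × (-13.4) = 5192 ft.
Airport 2 is higher by 5192 − (-2460) = 7652 ft.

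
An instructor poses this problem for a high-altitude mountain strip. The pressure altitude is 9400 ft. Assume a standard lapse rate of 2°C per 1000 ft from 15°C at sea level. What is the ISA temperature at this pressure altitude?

ISA temperature = 15 − 2 × (9400/1000) = 15 − 18.8 = -3.8°C.

-3.8°C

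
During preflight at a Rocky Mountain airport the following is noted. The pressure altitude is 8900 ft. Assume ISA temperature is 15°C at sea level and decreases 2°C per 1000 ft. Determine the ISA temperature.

ISA temperature = 15 − 2 × (8900/1000) = 15 − 17.8 = -2.8°C.

-2.8°C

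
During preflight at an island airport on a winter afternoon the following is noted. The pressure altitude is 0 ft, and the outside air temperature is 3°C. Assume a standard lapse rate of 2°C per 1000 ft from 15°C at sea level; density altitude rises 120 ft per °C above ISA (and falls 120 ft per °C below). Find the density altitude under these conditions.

-1440 ft

ISA temperature at 0 ft = 15 − 2 × (0/1000) = 15°C.
ISA deviation = 3 − 15 = -12°C.
Density altitude = 0 + 120 × (-12) = 0 + (-1440) = -1440 ft.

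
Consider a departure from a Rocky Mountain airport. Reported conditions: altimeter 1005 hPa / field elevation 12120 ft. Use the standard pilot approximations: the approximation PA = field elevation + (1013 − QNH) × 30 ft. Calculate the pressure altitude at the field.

Pressure correction = (1013 − 1005) × 30 = +240 ft.
Pressure altitude = 12120 + (+240) = 12360 ft.

12360 ft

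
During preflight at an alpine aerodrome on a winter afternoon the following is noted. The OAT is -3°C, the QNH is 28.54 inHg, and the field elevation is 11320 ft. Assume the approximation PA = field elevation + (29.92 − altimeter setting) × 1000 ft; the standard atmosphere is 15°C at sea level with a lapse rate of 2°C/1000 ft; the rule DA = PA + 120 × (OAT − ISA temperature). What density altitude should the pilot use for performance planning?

13588 ft

Pressure altitude = 11320 + (29.92 − 28.54) × 1000 = 11320 + (+1380) = 12700 ft.
ISA temperature at 12700 ft = 15 − 2 × (12700/1000) = -10.4°C.
ISA deviation = -3 − (-10.4) = +7.4°C.
Density altitude = 12700 + 120 × (7.4) = 13588 ft.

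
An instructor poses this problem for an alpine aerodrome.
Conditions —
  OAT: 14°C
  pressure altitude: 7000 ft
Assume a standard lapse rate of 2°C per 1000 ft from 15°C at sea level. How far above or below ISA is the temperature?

ISA temperature at 7000 ft = 15 − 2 × (7000/1000) = 1°C.
Deviation = OAT − ISA = 14 − 1 = +13°C.

ISA+13°C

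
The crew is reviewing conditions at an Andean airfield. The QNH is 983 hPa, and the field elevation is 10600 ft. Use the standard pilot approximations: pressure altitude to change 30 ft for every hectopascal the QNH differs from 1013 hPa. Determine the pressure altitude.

Pressure correction = (1013 − 983) × 30 = +900 ft.
Pressure altitude = 10600 + (+900) = 11500 ft.

11500 ft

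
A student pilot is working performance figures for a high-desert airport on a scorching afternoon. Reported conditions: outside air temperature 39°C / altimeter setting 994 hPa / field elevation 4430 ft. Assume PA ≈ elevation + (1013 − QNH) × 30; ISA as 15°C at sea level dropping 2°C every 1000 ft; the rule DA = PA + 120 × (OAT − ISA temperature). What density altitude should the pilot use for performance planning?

Pressure altitude = 4430 + (1013 − 994) × 30 = 4430 + (+570) = 5000 ft.
ISA temperature at 5000 ft = 15 − 2 × (5000/1000) = 5°C.
ISA deviation = 39 − 5 = +34°C.
Density altitude = 5000 + 120 × (34) = 9080 ft.

9080 ft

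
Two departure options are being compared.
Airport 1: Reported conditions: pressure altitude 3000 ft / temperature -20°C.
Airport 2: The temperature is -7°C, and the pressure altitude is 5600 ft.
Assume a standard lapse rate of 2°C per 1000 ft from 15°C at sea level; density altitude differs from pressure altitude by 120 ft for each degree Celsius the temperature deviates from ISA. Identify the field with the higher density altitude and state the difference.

Airport 2 by 4784 ft

Airport 1: ISA temp = 9°C, deviation -29°C, DA = 3000 + 120 × (-29) = -480 ft.
Airport 2: ISA temp = 3.8°C, deviation -10.8°C, DA = 5600 + 120 × (-10.8) = 4304 ft.
Airport 2 is higher by 4304 − (-480) = 4784 ft.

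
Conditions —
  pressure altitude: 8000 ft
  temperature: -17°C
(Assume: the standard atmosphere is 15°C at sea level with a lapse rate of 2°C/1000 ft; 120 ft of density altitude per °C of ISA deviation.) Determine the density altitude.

6080 ft

ISA temperature at 8000 ft = 15 − 2 × (8000/1000) = -1°C.
ISA deviation = -17 − (-1) = -16°C.
Density altitude = 8000 + 120 × (-16) = 8000 + (-1920) = 6080 ft.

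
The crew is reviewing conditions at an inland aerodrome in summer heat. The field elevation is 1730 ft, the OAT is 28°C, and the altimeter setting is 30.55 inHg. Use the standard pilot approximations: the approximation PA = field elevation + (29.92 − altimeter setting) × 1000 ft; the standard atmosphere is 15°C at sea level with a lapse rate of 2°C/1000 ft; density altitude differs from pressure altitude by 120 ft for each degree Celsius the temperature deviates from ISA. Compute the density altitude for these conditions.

2924 ft

Pressure altitude = 1730 + (29.92 − 30.55) × 1000 = 1730 + (-630) = 1100 ft.
ISA temperature at 1100 ft = 15 − 2 × (1100/1000) = 12.8°C.
ISA deviation = 28 − 12.8 = +15.2°C.
Density altitude = 1100 + 120 × (15.2) = 2924 ft.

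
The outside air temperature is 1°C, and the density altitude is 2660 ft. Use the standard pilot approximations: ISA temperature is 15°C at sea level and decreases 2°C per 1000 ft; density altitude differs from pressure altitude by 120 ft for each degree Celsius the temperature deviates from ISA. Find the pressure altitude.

DA = PA + 120 × (OAT − (15 − 2·PA/1000)) = PA + 120·OAT − 1800 + 0.24·PA = 1.24·PA + 120·OAT − 1800.
So 1.24·PA = 2660 − 120 × 1 + 1800 = 4340.
PA = 4340 / 1.24 = 3500 ft.

3500 ft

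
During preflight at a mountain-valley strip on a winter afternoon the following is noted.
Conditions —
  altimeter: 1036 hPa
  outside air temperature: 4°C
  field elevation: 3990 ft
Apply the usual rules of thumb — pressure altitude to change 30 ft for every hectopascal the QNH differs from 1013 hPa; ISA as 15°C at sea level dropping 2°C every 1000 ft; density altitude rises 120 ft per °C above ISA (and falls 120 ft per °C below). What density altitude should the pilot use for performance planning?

2772 ft

Pressure altitude = 3990 + (1013 − 1036) × 30 = 3990 + (-690) = 3300 ft.
ISA temperature at 3300 ft = 15 − 2 × (3300/1000) = 8.4°C.
ISA deviation = 4 − 8.4 = -4.4°C.
Density altitude = 3300 + 120 × (-4.4) = 2772 ft.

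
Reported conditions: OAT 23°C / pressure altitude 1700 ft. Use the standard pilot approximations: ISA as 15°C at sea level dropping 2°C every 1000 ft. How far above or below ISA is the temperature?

ISA+11.4°C

ISA temperature at 1700 ft = 15 − 2 × (1700/1000) = 11.6°C.
Deviation = OAT − ISA = 23 − 11.6 = +11.4°C.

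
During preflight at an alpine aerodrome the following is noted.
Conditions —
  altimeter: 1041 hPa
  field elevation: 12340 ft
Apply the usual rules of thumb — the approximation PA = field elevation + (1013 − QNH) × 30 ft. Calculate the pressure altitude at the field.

11500 ft

Pressure correction = (1013 − 1041) × 30 = -840 ft.
Pressure altitude = 12340 + (-840) = 11500 ft.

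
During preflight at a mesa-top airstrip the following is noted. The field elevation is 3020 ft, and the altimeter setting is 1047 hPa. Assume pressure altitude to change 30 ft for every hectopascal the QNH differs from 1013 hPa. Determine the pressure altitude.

2000 ft

Pressure correction = (1013 − 1047) × 30 = -1020 ft.
Pressure altitude = 3020 + (-1020) = 2000 ft.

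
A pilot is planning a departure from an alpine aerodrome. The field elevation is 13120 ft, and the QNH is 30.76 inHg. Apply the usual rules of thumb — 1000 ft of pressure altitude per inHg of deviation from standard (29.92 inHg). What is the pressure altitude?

Pressure correction = (29.92 − 30.76) × 1000 = -840 ft.
Pressure altitude = 13120 + (-840) = 12280 ft.

12280 ft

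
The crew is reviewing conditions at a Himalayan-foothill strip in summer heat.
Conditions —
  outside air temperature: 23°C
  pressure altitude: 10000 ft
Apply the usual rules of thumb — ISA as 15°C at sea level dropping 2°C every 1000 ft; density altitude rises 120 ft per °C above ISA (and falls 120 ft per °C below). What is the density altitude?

ISA temperature at 10000 ft = 15 − 2 × (10000/1000) = -5°C.
ISA deviation = 23 − (-5) = +28°C.
Density altitude = 10000 + 120 × (28) = 10000 + (+3360) = 13360 ft.

13360 ft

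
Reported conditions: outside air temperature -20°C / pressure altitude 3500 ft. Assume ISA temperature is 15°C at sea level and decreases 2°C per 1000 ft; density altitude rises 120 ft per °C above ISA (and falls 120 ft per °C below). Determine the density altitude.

ISA temperature at 3500 ft = 15 − 2 × (3500/1000) = 8°C.
ISA deviation = -20 − 8 = -28°C.
Density altitude = 3500 + 120 × (-28) = 3500 + (-3360) = 140 ft.

140 ft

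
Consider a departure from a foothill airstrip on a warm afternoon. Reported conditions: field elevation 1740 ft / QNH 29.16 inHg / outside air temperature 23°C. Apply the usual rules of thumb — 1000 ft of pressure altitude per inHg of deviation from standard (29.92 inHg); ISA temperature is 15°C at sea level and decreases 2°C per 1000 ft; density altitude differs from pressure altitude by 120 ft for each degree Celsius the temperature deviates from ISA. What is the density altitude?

Pressure altitude = 1740 + (29.92 − 29.16) × 1000 = 1740 + (+760) = 2500 ft.
ISA temperature at 2500 ft = 15 − 2 × (2500/1000) = 10°C.
ISA deviation = 23 − 10 = +13°C.
Density altitude = 2500 + 120 × (13) = 4060 ft.

4060 ft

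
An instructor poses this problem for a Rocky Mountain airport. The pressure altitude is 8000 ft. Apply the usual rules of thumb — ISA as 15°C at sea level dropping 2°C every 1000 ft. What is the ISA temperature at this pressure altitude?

-1°C

ISA temperature = 15 − 2 × (8000/1000) = 15 − 16 = -1°C.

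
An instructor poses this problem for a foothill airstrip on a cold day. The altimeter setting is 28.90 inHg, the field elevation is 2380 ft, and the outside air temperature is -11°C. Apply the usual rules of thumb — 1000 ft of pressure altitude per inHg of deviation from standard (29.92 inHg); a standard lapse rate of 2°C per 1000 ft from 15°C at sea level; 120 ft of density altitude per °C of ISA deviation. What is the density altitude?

Pressure altitude = 2380 + (29.92 − 28.90) × 1000 = 2380 + (+1020) = 3400 ft.
ISA temperature at 3400 ft = 15 − 2 × (3400/1000) = 8.2°C.
ISA deviation = -11 − 8.2 = -19.2°C.
Density altitude = 3400 + 120 × (-19.2) = 1096 ft.

1096 ft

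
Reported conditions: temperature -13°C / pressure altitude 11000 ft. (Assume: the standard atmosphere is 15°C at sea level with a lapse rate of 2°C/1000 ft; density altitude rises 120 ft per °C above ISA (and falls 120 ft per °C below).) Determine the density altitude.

10280 ft

ISA temperature at 11000 ft = 15 − 2 × (11000/1000) = -7°C.
ISA deviation = -13 − (-7) = -6°C.
Density altitude = 11000 + 120 × (-6) = 11000 + (-720) = 10280 ft.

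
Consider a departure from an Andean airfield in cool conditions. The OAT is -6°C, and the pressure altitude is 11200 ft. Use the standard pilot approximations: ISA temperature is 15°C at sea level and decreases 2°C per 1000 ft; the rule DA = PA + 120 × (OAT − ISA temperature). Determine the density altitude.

ISA temperature at 11200 ft = 15 − 2 × (11200/1000) = -7.4°C.
ISA deviation = -6 − (-7.4) = +1.4°C.
Density altitude = 11200 + 120 × (1.4) = 11200 + (+168) = 11368 ft.

11368 ft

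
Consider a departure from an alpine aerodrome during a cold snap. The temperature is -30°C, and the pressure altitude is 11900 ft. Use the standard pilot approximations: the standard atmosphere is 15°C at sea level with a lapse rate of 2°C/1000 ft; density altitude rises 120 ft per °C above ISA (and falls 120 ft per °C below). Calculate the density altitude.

9356 ft

ISA temperature at 11900 ft = 15 − 2 × (11900/1000) = -8.8°C.
ISA deviation = -30 − (-8.8) = -21.2°C.
Density altitude = 11900 + 120 × (-21.2) = 11900 + (-2544) = 9356 ft.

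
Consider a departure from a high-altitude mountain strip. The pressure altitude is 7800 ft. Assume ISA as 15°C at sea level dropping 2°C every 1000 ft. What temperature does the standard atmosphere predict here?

-0.6°C

ISA temperature = 15 − 2 × (7800/1000) = 15 − 15.6 = -0.6°C.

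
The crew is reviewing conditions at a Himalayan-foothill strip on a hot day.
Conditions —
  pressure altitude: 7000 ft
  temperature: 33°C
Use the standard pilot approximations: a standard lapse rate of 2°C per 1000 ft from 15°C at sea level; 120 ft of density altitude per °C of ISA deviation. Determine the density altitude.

ISA temperature at 7000 ft = 15 − 2 × (7000/1000) = 1°C.
ISA deviation = 33 − 1 = +32°C.
Density altitude = 7000 + 120 × (32) = 7000 + (+3840) = 10840 ft.

10840 ft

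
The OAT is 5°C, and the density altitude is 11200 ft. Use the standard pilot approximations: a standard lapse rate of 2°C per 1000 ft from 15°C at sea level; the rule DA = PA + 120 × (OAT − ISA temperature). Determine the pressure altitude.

10000 ft

DA = PA + 120 × (OAT − (15 − 2·PA/1000)) = PA + 120·OAT − 1800 + 0.24·PA = 1.24·PA + 120·OAT − 1800.
So 1.24·PA = 11200 − 120 × 5 + 1800 = 12400.
PA = 12400 / 1.24 = 10000 ft.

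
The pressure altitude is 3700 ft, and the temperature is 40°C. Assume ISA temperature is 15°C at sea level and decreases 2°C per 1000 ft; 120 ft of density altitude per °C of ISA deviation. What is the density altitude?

7588 ft

ISA temperature at 3700 ft = 15 − 2 × (3700/1000) = 7.6°C.
ISA deviation = 40 − 7.6 = +32.4°C.
Density altitude = 3700 + 120 × (32.4) = 3700 + (+3888) = 7588 ft.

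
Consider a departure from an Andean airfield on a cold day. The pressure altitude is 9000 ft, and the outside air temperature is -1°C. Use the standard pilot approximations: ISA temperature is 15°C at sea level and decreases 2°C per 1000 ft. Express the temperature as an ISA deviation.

ISA+2°C

ISA temperature at 9000 ft = 15 − 2 × (9000/1000) = -3°C.
Deviation = OAT − ISA = -1 − (-3) = +2°C.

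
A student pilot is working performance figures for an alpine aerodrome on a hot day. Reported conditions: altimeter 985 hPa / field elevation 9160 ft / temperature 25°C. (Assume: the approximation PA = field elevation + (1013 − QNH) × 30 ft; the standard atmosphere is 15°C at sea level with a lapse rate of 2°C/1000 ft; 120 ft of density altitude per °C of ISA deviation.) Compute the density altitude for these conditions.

Pressure altitude = 9160 + (1013 − 985) × 30 = 9160 + (+840) = 10000 ft.
ISA temperature at 10000 ft = 15 − 2 × (10000/1000) = -5°C.
ISA deviation = 25 − (-5) = +30°C.
Density altitude = 10000 + 120 × (30) = 13600 ft.

13600 ft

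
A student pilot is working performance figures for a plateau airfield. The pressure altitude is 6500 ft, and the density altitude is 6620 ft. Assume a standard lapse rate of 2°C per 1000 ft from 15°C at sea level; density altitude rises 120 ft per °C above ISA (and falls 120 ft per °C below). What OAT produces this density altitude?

3°C

Density altitude − pressure altitude = 6620 − 6500 = +120 ft.
At 120 ft/°C that is an ISA deviation of 120/120 = +1°C.
ISA temperature at 6500 ft = 15 − 2 × (6500/1000) = 2°C.
OAT = ISA + deviation = 2 + (+1) = 3°C.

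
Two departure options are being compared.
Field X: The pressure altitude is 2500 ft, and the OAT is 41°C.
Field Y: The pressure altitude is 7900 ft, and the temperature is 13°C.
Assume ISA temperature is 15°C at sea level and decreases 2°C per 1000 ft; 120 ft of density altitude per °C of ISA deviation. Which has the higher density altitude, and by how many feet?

Field X: ISA temp = 10°C, deviation +31°C, DA = 2500 + 120 × 31 = 6220 ft.
Field Y: ISA temp = -0.8°C, deviation +13.8°C, DA = 7900 + 120 × 13.8 = 9556 ft.
Field Y is higher by 9556 − 6220 = 3336 ft.

Field Y by 3336 ft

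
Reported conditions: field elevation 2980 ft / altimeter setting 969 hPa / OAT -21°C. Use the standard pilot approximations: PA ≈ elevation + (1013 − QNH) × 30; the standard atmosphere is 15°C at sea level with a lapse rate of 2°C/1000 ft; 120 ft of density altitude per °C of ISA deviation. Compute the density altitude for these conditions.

1012 ft

Pressure altitude = 2980 + (1013 − 969) × 30 = 2980 + (+1320) = 4300 ft.
ISA temperature at 4300 ft = 15 − 2 × (4300/1000) = 6.4°C.
ISA deviation = -21 − 6.4 = -27.4°C.
Density altitude = 4300 + 120 × (-27.4) = 1012 ft.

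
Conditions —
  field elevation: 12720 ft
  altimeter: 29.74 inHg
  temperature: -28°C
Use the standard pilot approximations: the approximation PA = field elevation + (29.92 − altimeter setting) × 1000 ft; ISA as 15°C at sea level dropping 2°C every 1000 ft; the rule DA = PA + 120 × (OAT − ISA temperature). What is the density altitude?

Pressure altitude = 12720 + (29.92 − 29.74) × 1000 = 12720 + (+180) = 12900 ft.
ISA temperature at 12900 ft = 15 − 2 × (12900/1000) = -10.8°C.
ISA deviation = -28 − (-10.8) = -17.2°C.
Density altitude = 12900 + 120 × (-17.2) = 10836 ft.

10836 ft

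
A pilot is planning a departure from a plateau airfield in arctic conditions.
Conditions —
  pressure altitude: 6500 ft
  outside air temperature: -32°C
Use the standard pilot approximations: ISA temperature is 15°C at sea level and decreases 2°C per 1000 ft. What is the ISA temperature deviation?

ISA-34°C

ISA temperature at 6500 ft = 15 − 2 × (6500/1000) = 2°C.
Deviation = OAT − ISA = -32 − 2 = -34°C.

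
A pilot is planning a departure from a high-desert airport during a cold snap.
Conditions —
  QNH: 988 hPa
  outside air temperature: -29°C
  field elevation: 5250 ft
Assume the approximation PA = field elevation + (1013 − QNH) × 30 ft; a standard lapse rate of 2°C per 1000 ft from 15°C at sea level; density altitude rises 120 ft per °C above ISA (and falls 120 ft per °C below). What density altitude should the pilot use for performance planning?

Pressure altitude = 5250 + (1013 − 988) × 30 = 5250 + (+750) = 6000 ft.
ISA temperature at 6000 ft = 15 − 2 × (6000/1000) = 3°C.
ISA deviation = -29 − 3 = -32°C.
Density altitude = 6000 + 120 × (-32) = 2160 ft.

2160 ft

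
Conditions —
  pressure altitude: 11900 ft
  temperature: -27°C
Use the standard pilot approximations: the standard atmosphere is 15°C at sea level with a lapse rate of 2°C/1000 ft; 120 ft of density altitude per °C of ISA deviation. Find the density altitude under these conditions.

9716 ft

ISA temperature at 11900 ft = 15 − 2 × (11900/1000) = -8.8°C.
ISA deviation = -27 − (-8.8) = -18.2°C.
Density altitude = 11900 + 120 × (-18.2) = 11900 + (-2184) = 9716 ft.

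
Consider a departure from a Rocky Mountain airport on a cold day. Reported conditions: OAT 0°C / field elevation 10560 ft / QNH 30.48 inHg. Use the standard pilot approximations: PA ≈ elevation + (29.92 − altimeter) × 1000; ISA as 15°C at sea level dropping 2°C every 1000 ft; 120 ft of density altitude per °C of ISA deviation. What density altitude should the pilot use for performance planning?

Pressure altitude = 10560 + (29.92 − 30.48) × 1000 = 10560 + (-560) = 10000 ft.
ISA temperature at 10000 ft = 15 − 2 × (10000/1000) = -5°C.
ISA deviation = 0 − (-5) = +5°C.
Density altitude = 10000 + 120 × (5) = 10600 ft.

10600 ft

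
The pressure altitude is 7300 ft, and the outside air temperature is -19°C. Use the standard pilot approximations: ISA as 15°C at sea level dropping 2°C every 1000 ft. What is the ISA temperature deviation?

ISA temperature at 7300 ft = 15 − 2 × (7300/1000) = 0.4°C.
Deviation = OAT − ISA = -19 − 0.4 = -19.4°C.

ISA-19.4°C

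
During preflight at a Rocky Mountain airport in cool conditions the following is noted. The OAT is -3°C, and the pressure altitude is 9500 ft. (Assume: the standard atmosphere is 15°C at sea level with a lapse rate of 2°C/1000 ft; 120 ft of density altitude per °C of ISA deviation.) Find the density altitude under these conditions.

9620 ft

ISA temperature at 9500 ft = 15 − 2 × (9500/1000) = -4°C.
ISA deviation = -3 − (-4) = +1°C.
Density altitude = 9500 + 120 × (1) = 9500 + (+120) = 9620 ft.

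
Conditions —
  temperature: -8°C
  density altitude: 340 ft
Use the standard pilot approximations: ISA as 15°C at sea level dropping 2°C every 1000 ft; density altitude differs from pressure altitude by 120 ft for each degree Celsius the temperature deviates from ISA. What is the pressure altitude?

2500 ft

DA = PA + 120 × (OAT − (15 − 2·PA/1000)) = PA + 120·OAT − 1800 + 0.24·PA = 1.24·PA + 120·OAT − 1800.
So 1.24·PA = 340 − 120 × (-8) + 1800 = 3100.
PA = 3100 / 1.24 = 2500 ft.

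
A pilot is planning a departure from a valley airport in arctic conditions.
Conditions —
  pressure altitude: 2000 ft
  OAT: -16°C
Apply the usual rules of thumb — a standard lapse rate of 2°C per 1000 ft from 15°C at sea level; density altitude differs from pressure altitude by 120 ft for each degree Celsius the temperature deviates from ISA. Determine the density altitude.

-1240 ft

ISA temperature at 2000 ft = 15 − 2 × (2000/1000) = 11°C.
ISA deviation = -16 − 11 = -27°C.
Density altitude = 2000 + 120 × (-27) = 2000 + (-3240) = -1240 ft.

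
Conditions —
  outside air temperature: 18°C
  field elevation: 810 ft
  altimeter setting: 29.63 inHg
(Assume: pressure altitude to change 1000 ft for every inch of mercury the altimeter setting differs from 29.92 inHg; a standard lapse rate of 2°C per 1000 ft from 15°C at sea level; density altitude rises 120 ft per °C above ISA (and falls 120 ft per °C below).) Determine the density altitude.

1724 ft

Pressure altitude = 810 + (29.92 − 29.63) × 1000 = 810 + (+290) = 1100 ft.
ISA temperature at 1100 ft = 15 − 2 × (1100/1000) = 12.8°C.
ISA deviation = 18 − 12.8 = +5.2°C.
Density altitude = 1100 + 120 × (5.2) = 1724 ft.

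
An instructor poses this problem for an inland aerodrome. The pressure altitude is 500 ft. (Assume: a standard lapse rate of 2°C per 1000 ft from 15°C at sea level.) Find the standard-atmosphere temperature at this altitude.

14°C

ISA temperature = 15 − 2 × (500/1000) = 15 − 1 = 14°C.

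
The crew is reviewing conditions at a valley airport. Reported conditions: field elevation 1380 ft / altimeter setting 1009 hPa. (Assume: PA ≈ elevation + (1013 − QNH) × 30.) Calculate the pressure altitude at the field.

Pressure correction = (1013 − 1009) × 30 = +120 ft.
Pressure altitude = 1380 + (+120) = 1500 ft.

1500 ft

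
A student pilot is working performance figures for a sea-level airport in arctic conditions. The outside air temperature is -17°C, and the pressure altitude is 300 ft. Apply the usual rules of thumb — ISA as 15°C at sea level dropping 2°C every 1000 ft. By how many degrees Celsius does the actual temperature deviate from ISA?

ISA-31.4°C

ISA temperature at 300 ft = 15 − 2 × (300/1000) = 14.4°C.
Deviation = OAT − ISA = -17 − 14.4 = -31.4°C.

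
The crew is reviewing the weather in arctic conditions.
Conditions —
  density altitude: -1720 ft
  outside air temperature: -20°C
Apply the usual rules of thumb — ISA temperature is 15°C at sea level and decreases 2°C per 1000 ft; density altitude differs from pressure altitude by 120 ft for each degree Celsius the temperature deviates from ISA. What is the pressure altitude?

2000 ft

DA = PA + 120 × (OAT − (15 − 2·PA/1000)) = PA + 120·OAT − 1800 + 0.24·PA = 1.24·PA + 120·OAT − 1800.
So 1.24·PA = -1720 − 120 × (-20) + 1800 = 2480.
PA = 2480 / 1.24 = 2000 ft.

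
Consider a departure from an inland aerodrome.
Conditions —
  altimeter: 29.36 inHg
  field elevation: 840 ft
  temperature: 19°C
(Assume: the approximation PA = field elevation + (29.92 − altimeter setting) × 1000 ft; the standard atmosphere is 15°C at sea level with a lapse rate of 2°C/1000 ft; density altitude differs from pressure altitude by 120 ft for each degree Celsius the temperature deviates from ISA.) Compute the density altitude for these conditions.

Pressure altitude = 840 + (29.92 − 29.36) × 1000 = 840 + (+560) = 1400 ft.
ISA temperature at 1400 ft = 15 − 2 × (1400/1000) = 12.2°C.
ISA deviation = 19 − 12.2 = +6.8°C.
Density altitude = 1400 + 120 × (6.8) = 2216 ft.

2216 ft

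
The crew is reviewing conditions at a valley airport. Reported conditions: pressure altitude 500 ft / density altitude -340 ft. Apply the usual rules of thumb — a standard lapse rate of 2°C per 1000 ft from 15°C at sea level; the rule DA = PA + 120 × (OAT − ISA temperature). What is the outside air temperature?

Density altitude − pressure altitude = -340 − 500 = -840 ft.
At 120 ft/°C that is an ISA deviation of -840/120 = -7°C.
ISA temperature at 500 ft = 15 − 2 × (500/1000) = 14°C.
OAT = ISA + deviation = 14 + (-7) = 7°C.

7°C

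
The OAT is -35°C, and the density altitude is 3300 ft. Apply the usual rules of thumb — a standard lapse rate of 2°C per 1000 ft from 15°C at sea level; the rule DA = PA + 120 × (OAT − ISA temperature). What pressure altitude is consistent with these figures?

DA = PA + 120 × (OAT − (15 − 2·PA/1000)) = PA + 120·OAT − 1800 + 0.24·PA = 1.24·PA + 120·OAT − 1800.
So 1.24·PA = 3300 − 120 × (-35) + 1800 = 9300.
PA = 9300 / 1.24 = 7500 ft.

7500 ft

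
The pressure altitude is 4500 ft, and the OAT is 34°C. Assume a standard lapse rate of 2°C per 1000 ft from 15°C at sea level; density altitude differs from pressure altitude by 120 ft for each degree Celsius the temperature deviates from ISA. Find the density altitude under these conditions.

ISA temperature at 4500 ft = 15 − 2 × (4500/1000) = 6°C.
ISA deviation = 34 − 6 = +28°C.
Density altitude = 4500 + 120 × (28) = 4500 + (+3360) = 7860 ft.

7860 ft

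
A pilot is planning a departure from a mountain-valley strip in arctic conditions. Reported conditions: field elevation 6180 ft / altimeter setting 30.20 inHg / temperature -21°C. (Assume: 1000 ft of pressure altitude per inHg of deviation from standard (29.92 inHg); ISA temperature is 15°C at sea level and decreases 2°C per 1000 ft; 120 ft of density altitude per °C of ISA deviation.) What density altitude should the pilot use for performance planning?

2996 ft

Pressure altitude = 6180 + (29.92 − 30.20) × 1000 = 6180 + (-280) = 5900 ft.
ISA temperature at 5900 ft = 15 − 2 × (5900/1000) = 3.2°C.
ISA deviation = -21 − 3.2 = -24.2°C.
Density altitude = 5900 + 120 × (-24.2) = 2996 ft.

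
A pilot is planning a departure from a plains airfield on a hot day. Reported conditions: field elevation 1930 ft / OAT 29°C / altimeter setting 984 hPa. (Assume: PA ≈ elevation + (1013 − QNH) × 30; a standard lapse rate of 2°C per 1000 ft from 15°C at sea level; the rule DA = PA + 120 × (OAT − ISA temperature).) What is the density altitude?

5152 ft

Pressure altitude = 1930 + (1013 − 984) × 30 = 1930 + (+870) = 2800 ft.
ISA temperature at 2800 ft = 15 − 2 × (2800/1000) = 9.4°C.
ISA deviation = 29 − 9.4 = +19.6°C.
Density altitude = 2800 + 120 × (19.6) = 5152 ft.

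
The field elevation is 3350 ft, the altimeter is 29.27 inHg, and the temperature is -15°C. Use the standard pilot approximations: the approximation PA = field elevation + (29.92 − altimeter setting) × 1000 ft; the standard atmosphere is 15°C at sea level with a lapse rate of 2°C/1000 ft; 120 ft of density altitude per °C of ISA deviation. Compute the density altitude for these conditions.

1360 ft

Pressure altitude = 3350 + (29.92 − 29.27) × 1000 = 3350 + (+650) = 4000 ft.
ISA temperature at 4000 ft = 15 − 2 × (4000/1000) = 7°C.
ISA deviation = -15 − 7 = -22°C.
Density altitude = 4000 + 120 × (-22) = 1360 ft.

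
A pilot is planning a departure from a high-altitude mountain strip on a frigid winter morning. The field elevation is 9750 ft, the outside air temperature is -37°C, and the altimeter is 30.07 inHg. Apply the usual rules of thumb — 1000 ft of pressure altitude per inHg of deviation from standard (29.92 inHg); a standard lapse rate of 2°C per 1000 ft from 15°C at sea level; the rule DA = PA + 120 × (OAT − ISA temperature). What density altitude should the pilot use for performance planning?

Pressure altitude = 9750 + (29.92 − 30.07) × 1000 = 9750 + (-150) = 9600 ft.
ISA temperature at 9600 ft = 15 − 2 × (9600/1000) = -4.2°C.
ISA deviation = -37 − (-4.2) = -32.8°C.
Density altitude = 9600 + 120 × (-32.8) = 5664 ft.

5664 ft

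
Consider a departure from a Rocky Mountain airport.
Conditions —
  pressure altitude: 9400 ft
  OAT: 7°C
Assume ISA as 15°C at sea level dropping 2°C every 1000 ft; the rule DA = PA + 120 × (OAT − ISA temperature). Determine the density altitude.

ISA temperature at 9400 ft = 15 − 2 × (9400/1000) = -3.8°C.
ISA deviation = 7 − (-3.8) = +10.8°C.
Density altitude = 9400 + 120 × (10.8) = 9400 + (+1296) = 10696 ft.

10696 ft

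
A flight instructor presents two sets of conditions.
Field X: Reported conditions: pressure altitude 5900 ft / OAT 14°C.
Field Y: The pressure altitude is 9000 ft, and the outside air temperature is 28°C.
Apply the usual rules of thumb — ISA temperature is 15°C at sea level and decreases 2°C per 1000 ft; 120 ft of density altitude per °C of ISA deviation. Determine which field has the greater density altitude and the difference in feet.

Field Y by 5524 ft

Field X: ISA temp = 3.2°C, deviation +10.8°C, DA = 5900 + 120 × 10.8 = 7196 ft.
Field Y: ISA temp = -3°C, deviation +31°C, DA = 9000 + 120 × 31 = 12720 ft.
Field Y is higher by 12720 − 7196 = 5524 ft.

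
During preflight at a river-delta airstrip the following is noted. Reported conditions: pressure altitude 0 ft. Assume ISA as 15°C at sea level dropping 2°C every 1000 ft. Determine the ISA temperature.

ISA temperature = 15 − 2 × (0/1000) = 15 − 0 = 15°C.

15°C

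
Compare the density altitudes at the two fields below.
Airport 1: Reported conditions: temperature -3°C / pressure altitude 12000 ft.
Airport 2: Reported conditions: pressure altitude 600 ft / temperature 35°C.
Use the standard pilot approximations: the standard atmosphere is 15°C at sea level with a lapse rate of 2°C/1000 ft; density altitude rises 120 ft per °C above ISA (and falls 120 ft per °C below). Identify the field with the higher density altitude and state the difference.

Airport 1 by 9576 ft

Airport 1: ISA temp = -9°C, deviation +6°C, DA = 12000 + 120 × 6 = 12720 ft.
Airport 2: ISA temp = 13.8°C, deviation +21.2°C, DA = 600 + 120 × 21.2 = 3144 ft.
Airport 1 is higher by 12720 − 3144 = 9576 ft.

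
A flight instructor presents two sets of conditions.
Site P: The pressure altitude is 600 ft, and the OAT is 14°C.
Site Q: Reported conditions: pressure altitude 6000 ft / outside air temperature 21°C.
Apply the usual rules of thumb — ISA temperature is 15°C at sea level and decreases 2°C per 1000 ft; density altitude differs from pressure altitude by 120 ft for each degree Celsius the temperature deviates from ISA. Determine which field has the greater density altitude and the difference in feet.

Site P: ISA temp = 13.8°C, deviation +0.2°C, DA = 600 + 120 × 0.2 = 624 ft.
Site Q: ISA temp = 3°C, deviation +18°C, DA = 6000 + 120 × 18 = 8160 ft.
Site Q is higher by 8160 − 624 = 7536 ft.

Site Q by 7536 ft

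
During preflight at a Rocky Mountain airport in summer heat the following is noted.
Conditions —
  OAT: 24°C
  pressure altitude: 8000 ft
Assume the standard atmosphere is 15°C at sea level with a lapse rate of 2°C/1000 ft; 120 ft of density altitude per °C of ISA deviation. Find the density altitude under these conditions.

11000 ft

ISA temperature at 8000 ft = 15 − 2 × (8000/1000) = -1°C.
ISA deviation = 24 − (-1) = +25°C.
Density altitude = 8000 + 120 × (25) = 8000 + (+3000) = 11000 ft.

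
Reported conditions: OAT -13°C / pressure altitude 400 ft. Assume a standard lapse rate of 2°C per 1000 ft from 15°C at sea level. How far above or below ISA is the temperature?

ISA-27.2°C

ISA temperature at 400 ft = 15 − 2 × (400/1000) = 14.2°C.
Deviation = OAT − ISA = -13 − 14.2 = -27.2°C.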